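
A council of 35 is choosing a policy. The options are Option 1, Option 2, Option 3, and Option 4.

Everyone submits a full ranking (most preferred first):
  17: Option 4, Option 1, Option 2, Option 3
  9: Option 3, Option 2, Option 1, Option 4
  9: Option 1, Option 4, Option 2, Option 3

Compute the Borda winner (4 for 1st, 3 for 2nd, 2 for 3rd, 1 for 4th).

Option 1: 17×3 + 9×2 + 9×4 = 105
Option 2: 17×2 + 9×3 + 9×2 = 79
Option 3: 17×1 + 9×4 + 9×1 = 62
Option 4: 17×4 + 9×1 + 9×3 = 104

Option 1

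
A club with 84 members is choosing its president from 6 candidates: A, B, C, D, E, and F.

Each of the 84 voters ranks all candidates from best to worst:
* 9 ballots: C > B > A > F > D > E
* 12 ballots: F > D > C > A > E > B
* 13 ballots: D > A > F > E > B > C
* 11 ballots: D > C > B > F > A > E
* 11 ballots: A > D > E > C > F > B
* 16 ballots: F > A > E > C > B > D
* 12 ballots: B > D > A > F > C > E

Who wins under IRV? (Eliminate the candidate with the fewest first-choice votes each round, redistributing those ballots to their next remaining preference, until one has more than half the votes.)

Round 1: A 11, B 12, C 9, D 24, E 0, F 28. E eliminated.
Round 2: A 11, B 12, C 9, D 24, F 28. C eliminated.
Round 3: A 11, B 21, D 24, F 28. A eliminated.
Round 4: B 21, D 35, F 28. B eliminated.
Round 5: D 47, F 37. D has a majority (≥43).

D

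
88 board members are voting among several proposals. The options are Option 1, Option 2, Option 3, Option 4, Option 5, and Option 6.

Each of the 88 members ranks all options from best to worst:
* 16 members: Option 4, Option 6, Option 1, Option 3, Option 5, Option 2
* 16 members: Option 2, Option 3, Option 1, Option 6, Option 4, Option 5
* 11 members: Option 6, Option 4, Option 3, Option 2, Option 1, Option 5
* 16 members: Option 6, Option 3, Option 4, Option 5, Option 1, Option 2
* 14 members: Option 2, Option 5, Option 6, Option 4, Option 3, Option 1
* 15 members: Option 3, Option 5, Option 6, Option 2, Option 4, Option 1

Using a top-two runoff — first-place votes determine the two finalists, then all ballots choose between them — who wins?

Option 6

Round 1 first-place votes: Option 1 0, Option 2 30, Option 3 15, Option 4 16, Option 5 0, Option 6 27. Option 2 and Option 6 advance.
Runoff: Option 2 is ranked above Option 6 on 30 ballots, Option 6 above Option 2 on 58.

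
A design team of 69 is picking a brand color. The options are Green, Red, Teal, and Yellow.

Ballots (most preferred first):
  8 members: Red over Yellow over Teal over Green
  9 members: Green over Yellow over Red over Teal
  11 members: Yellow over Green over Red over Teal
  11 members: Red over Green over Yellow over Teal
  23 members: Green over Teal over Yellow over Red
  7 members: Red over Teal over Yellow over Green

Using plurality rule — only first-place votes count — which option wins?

First-place votes: Green 32, Red 26, Teal 0, Yellow 11.

Green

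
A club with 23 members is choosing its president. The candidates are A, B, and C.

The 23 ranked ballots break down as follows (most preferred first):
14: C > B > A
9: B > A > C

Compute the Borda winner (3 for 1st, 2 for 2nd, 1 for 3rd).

A: 14×1 + 9×2 = 32
B: 14×2 + 9×3 = 55
C: 14×3 + 9×1 = 51

B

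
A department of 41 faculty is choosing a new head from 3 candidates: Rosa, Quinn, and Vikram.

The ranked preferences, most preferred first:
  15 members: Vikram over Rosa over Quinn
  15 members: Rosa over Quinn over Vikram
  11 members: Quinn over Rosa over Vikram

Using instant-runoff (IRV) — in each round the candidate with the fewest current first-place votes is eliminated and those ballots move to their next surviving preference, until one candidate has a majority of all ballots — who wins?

Rosa

Round 1: Rosa 15, Quinn 11, Vikram 15. Quinn eliminated.
Round 2: Rosa 26, Vikram 15. Rosa has a majority (≥21).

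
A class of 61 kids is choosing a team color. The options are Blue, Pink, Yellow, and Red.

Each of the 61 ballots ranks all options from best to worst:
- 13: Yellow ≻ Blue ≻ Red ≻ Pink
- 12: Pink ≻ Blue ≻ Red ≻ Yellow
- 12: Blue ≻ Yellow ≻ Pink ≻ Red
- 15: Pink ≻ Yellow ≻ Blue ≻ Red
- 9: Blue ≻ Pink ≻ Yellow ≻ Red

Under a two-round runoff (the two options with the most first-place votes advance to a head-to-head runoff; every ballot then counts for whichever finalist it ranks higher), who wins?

Round 1 first-place votes: Blue 21, Pink 27, Yellow 13, Red 0. Pink and Blue advance.
Runoff: Pink is ranked above Blue on 27 ballots, Blue above Pink on 34.

Blue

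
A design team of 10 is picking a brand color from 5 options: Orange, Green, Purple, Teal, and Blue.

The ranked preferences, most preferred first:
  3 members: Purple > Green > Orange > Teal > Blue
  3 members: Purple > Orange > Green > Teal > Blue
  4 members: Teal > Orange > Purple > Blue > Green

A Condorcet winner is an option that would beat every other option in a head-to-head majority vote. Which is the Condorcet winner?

Purple vs Orange: 6–4
Purple vs Green: 10–0
Purple vs Teal: 6–4
Purple vs Blue: 10–0
Purple beats every other option.

Purple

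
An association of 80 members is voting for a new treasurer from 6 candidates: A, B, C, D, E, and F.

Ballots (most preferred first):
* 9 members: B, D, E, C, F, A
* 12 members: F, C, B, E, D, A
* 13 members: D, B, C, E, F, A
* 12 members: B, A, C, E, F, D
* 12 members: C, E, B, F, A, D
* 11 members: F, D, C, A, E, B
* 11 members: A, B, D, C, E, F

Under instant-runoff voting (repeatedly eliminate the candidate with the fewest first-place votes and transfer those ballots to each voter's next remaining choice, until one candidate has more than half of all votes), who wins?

Round 1: A 11, B 21, C 12, D 13, E 0, F 23. E eliminated.
Round 2: A 11, B 21, C 12, D 13, F 23. A eliminated.
Round 3: B 32, C 12, D 13, F 23. C eliminated.
Round 4: B 44, D 13, F 23. B has a majority (≥41).

B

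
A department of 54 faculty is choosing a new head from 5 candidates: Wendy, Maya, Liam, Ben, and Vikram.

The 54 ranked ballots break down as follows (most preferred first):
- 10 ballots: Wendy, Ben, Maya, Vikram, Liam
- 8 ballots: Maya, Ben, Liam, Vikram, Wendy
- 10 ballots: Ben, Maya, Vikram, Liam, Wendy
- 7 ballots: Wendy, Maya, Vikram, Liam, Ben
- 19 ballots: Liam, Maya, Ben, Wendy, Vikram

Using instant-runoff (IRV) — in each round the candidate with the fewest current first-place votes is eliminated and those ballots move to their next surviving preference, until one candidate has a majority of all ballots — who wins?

Ben

Round 1: Wendy 17, Maya 8, Liam 19, Ben 10, Vikram 0. Vikram eliminated.
Round 2: Wendy 17, Maya 8, Liam 19, Ben 10. Maya eliminated.
Round 3: Wendy 17, Liam 19, Ben 18. Wendy eliminated.
Round 4: Liam 26, Ben 28. Ben has a majority (≥28).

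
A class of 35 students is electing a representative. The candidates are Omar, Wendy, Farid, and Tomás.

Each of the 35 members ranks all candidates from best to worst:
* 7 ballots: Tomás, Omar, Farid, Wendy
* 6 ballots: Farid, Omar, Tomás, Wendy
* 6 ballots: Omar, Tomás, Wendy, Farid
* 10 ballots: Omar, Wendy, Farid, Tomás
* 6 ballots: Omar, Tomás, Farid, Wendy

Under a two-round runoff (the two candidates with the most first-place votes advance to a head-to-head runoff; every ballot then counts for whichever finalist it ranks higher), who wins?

Omar

Round 1 first-place votes: Omar 22, Wendy 0, Farid 6, Tomás 7. Omar and Tomás advance.
Runoff: Omar is ranked above Tomás on 28 ballots, Tomás above Omar on 7.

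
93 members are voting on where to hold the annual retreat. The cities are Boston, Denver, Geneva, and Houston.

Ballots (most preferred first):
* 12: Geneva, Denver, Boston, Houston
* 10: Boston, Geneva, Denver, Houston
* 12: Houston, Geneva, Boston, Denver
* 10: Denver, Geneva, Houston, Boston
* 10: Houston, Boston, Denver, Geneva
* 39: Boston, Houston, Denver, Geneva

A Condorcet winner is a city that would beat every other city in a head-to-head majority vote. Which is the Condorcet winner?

Boston vs Denver: 71–22
Boston vs Geneva: 59–34
Boston vs Houston: 61–32
Boston beats every other city.

Boston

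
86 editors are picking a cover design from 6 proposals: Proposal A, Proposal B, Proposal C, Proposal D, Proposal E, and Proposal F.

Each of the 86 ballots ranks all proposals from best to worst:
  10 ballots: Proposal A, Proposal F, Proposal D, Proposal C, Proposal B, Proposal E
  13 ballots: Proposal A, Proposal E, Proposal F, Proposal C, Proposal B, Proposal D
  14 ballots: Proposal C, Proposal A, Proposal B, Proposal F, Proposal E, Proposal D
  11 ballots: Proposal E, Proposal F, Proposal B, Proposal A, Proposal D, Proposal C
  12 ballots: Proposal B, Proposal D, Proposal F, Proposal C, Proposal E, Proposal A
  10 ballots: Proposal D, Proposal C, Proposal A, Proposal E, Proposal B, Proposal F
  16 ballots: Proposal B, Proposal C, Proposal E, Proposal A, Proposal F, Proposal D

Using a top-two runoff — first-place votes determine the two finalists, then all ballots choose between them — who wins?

Proposal A

Round 1 first-place votes: Proposal A 23, Proposal B 28, Proposal C 14, Proposal D 10, Proposal E 11, Proposal F 0. Proposal B and Proposal A advance.
Runoff: Proposal B is ranked above Proposal A on 39 ballots, Proposal A above Proposal B on 47.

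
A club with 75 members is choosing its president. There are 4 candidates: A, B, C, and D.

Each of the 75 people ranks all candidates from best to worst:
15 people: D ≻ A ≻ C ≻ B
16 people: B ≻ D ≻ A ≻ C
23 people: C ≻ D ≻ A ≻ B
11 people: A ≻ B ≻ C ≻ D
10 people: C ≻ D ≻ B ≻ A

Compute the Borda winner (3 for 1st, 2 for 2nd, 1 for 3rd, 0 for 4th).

D

A: 15×2 + 16×1 + 23×1 + 11×3 + 10×0 = 102
B: 15×0 + 16×3 + 23×0 + 11×2 + 10×1 = 80
C: 15×1 + 16×0 + 23×3 + 11×1 + 10×3 = 125
D: 15×3 + 16×2 + 23×2 + 11×0 + 10×2 = 143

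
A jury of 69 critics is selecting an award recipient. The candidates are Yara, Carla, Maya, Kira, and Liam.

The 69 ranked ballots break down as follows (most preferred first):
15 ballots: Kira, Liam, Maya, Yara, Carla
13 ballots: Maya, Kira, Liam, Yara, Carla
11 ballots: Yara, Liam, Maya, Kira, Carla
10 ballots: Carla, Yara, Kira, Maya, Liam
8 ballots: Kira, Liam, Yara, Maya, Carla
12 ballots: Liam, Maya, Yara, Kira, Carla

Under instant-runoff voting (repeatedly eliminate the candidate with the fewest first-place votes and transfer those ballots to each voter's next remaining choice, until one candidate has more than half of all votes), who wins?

Maya

Round 1: Yara 11, Carla 10, Maya 13, Kira 23, Liam 12. Carla eliminated.
Round 2: Yara 21, Maya 13, Kira 23, Liam 12. Liam eliminated.
Round 3: Yara 21, Maya 25, Kira 23. Yara eliminated.
Round 4: Maya 36, Kira 33. Maya has a majority (≥35).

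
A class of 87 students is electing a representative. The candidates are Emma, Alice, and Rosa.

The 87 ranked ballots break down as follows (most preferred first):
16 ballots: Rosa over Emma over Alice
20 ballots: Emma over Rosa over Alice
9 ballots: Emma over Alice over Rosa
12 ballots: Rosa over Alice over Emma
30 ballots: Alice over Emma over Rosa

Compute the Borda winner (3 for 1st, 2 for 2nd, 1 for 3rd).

Emma: 16×2 + 20×3 + 9×3 + 12×1 + 30×2 = 191
Alice: 16×1 + 20×1 + 9×2 + 12×2 + 30×3 = 168
Rosa: 16×3 + 20×2 + 9×1 + 12×3 + 30×1 = 163

Emma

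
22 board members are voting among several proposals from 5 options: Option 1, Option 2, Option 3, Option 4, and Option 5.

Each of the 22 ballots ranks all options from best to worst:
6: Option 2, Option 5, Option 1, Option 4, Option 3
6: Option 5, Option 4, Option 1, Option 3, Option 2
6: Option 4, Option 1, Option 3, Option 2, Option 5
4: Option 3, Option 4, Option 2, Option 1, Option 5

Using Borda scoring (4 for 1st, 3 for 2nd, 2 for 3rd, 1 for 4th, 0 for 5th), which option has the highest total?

Option 4

Option 1: 6×2 + 6×2 + 6×3 + 4×1 = 46
Option 2: 6×4 + 6×0 + 6×1 + 4×2 = 38
Option 3: 6×0 + 6×1 + 6×2 + 4×4 = 34
Option 4: 6×1 + 6×3 + 6×4 + 4×3 = 60
Option 5: 6×3 + 6×4 + 6×0 + 4×0 = 42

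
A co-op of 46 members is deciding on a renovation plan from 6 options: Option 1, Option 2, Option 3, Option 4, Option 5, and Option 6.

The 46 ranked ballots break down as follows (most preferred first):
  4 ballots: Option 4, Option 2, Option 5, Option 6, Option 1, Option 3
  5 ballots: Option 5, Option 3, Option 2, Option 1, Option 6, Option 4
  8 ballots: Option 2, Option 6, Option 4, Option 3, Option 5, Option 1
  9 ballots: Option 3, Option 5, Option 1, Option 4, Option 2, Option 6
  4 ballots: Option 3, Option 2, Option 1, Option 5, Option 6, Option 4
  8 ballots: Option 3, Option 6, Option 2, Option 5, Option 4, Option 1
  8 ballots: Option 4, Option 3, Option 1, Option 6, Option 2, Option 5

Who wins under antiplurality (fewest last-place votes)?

Option 2

Last-place votes: Option 1 16, Option 2 0, Option 3 4, Option 4 9, Option 5 8, Option 6 9.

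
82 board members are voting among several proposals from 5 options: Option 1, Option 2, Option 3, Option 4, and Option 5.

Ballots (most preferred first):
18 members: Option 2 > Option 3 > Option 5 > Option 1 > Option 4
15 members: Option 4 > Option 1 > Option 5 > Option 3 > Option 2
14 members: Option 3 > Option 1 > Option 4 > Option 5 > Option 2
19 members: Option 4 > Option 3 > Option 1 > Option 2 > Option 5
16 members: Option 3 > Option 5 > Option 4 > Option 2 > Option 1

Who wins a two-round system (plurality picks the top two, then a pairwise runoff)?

Option 3

Round 1 first-place votes: Option 1 0, Option 2 18, Option 3 30, Option 4 34, Option 5 0. Option 4 and Option 3 advance.
Runoff: Option 4 is ranked above Option 3 on 34 ballots, Option 3 above Option 4 on 48.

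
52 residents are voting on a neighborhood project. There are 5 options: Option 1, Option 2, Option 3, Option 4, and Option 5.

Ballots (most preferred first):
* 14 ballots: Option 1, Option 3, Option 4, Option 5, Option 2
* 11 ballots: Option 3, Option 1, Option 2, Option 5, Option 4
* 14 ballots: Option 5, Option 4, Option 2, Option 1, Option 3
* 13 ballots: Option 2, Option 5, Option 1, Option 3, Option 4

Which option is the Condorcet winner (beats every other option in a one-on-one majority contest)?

Option 5 vs Option 1: 27–25
Option 5 vs Option 2: 28–24
Option 5 vs Option 3: 27–25
Option 5 vs Option 4: 38–14
Option 5 beats every other option.

Option 5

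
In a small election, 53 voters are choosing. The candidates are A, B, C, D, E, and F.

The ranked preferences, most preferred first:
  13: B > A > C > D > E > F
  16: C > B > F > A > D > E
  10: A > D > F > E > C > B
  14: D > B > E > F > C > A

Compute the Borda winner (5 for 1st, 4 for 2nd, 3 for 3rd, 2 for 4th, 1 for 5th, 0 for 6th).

A: 13×4 + 16×2 + 10×5 + 14×0 = 134
B: 13×5 + 16×4 + 10×0 + 14×4 = 185
C: 13×3 + 16×5 + 10×1 + 14×1 = 143
D: 13×2 + 16×1 + 10×4 + 14×5 = 152
E: 13×1 + 16×0 + 10×2 + 14×3 = 75
F: 13×0 + 16×3 + 10×3 + 14×2 = 106

B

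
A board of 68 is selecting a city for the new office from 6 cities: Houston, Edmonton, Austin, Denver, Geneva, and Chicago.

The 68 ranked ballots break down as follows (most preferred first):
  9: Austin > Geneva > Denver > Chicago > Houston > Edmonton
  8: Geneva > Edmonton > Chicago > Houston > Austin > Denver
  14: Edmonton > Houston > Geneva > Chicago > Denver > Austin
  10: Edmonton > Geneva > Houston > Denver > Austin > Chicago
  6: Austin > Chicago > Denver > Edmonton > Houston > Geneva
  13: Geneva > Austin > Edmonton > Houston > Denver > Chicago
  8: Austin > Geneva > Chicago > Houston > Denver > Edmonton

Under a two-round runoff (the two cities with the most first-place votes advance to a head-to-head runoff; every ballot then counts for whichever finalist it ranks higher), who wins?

Round 1 first-place votes: Houston 0, Edmonton 24, Austin 23, Denver 0, Geneva 21, Chicago 0. Edmonton and Austin advance.
Runoff: Edmonton is ranked above Austin on 32 ballots, Austin above Edmonton on 36.

Austin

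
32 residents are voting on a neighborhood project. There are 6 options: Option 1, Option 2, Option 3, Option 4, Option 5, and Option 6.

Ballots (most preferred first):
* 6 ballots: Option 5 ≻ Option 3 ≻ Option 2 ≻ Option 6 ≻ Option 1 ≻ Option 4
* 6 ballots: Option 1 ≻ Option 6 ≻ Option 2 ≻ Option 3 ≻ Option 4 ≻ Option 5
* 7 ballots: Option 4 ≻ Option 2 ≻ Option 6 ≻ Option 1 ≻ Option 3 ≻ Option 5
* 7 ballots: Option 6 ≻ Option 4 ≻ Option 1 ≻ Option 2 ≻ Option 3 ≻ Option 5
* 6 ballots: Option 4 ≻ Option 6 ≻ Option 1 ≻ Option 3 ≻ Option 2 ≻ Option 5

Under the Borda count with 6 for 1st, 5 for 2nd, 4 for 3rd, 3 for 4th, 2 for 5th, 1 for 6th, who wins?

Option 1: 6×2 + 6×6 + 7×3 + 7×4 + 6×4 = 121
Option 2: 6×4 + 6×4 + 7×5 + 7×3 + 6×2 = 116
Option 3: 6×5 + 6×3 + 7×2 + 7×2 + 6×3 = 94
Option 4: 6×1 + 6×2 + 7×6 + 7×5 + 6×6 = 131
Option 5: 6×6 + 6×1 + 7×1 + 7×1 + 6×1 = 62
Option 6: 6×3 + 6×5 + 7×4 + 7×6 + 6×5 = 148

Option 6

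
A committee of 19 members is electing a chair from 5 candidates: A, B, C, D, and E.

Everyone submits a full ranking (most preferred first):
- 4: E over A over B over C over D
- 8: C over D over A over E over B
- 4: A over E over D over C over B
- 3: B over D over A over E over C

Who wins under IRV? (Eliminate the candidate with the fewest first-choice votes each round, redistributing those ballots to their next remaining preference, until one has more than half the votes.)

Round 1: A 4, B 3, C 8, D 0, E 4. D eliminated.
Round 2: A 4, B 3, C 8, E 4. B eliminated.
Round 3: A 7, C 8, E 4. E eliminated.
Round 4: A 11, C 8. A has a majority (≥10).

A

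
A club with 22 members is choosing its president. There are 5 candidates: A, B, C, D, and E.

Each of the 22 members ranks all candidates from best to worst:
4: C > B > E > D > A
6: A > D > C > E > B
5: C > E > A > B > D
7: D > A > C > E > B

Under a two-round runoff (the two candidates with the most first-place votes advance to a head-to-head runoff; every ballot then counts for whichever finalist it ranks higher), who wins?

D

Round 1 first-place votes: A 6, B 0, C 9, D 7, E 0. C and D advance.
Runoff: C is ranked above D on 9 ballots, D above C on 13.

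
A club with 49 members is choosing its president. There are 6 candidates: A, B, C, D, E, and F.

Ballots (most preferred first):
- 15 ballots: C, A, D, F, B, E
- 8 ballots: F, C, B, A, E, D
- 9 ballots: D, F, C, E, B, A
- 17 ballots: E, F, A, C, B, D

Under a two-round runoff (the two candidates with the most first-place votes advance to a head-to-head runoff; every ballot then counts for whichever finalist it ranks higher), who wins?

C

Round 1 first-place votes: A 0, B 0, C 15, D 9, E 17, F 8. E and C advance.
Runoff: E is ranked above C on 17 ballots, C above E on 32.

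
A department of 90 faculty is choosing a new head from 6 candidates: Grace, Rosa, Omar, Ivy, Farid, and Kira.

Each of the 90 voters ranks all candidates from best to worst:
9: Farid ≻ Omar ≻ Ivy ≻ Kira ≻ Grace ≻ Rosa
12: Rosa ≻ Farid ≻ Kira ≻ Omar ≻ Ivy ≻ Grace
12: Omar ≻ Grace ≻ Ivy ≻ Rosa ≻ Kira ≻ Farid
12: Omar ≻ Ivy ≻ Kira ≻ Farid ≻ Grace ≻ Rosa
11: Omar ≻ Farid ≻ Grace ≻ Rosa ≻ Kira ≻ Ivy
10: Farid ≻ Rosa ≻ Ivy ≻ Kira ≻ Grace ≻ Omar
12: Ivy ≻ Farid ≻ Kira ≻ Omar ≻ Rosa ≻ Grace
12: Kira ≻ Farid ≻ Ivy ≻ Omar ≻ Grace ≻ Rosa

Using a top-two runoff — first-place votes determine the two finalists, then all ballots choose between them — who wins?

Farid

Round 1 first-place votes: Grace 0, Rosa 12, Omar 35, Ivy 12, Farid 19, Kira 12. Omar and Farid advance.
Runoff: Omar is ranked above Farid on 35 ballots, Farid above Omar on 55.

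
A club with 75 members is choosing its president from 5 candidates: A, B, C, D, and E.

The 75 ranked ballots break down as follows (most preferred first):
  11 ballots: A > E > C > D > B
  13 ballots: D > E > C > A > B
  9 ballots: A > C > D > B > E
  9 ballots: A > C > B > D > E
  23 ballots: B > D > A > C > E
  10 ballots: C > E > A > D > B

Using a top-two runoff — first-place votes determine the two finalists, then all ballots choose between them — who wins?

Round 1 first-place votes: A 29, B 23, C 10, D 13, E 0. A and B advance.
Runoff: A is ranked above B on 52 ballots, B above A on 23.

A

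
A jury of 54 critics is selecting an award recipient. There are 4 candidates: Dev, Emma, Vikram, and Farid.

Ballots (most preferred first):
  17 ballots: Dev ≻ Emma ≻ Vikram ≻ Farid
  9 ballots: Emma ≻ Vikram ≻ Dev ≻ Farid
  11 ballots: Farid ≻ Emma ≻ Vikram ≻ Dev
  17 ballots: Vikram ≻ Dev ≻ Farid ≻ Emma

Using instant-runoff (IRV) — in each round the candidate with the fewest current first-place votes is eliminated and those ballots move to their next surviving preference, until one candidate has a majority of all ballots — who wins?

Vikram

Round 1: Dev 17, Emma 9, Vikram 17, Farid 11. Emma eliminated.
Round 2: Dev 17, Vikram 26, Farid 11. Farid eliminated.
Round 3: Dev 17, Vikram 37. Vikram has a majority (≥28).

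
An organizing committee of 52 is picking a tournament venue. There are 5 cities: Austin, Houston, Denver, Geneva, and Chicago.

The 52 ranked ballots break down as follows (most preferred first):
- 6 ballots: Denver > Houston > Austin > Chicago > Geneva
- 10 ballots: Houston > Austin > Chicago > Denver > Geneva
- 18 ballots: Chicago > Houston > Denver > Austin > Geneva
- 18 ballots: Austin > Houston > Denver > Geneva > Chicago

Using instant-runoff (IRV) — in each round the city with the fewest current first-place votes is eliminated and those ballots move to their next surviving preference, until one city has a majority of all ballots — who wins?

Austin

Round 1: Austin 18, Houston 10, Denver 6, Geneva 0, Chicago 18. Geneva eliminated.
Round 2: Austin 18, Houston 10, Denver 6, Chicago 18. Denver eliminated.
Round 3: Austin 18, Houston 16, Chicago 18. Houston eliminated.
Round 4: Austin 34, Chicago 18. Austin has a majority (≥27).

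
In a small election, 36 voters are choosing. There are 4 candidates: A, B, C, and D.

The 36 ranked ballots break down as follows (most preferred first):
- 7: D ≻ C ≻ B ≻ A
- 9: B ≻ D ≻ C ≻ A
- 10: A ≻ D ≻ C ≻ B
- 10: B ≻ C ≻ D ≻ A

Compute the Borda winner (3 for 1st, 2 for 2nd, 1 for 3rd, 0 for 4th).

D

A: 7×0 + 9×0 + 10×3 + 10×0 = 30
B: 7×1 + 9×3 + 10×0 + 10×3 = 64
C: 7×2 + 9×1 + 10×1 + 10×2 = 53
D: 7×3 + 9×2 + 10×2 + 10×1 = 69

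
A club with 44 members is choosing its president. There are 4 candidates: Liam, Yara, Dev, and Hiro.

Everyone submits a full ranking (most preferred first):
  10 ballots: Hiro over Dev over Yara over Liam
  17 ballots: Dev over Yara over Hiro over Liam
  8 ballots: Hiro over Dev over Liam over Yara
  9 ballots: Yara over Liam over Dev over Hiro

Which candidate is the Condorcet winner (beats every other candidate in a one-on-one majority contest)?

Dev

Dev vs Liam: 35–9
Dev vs Yara: 35–9
Dev vs Hiro: 26–18
Dev beats every other candidate.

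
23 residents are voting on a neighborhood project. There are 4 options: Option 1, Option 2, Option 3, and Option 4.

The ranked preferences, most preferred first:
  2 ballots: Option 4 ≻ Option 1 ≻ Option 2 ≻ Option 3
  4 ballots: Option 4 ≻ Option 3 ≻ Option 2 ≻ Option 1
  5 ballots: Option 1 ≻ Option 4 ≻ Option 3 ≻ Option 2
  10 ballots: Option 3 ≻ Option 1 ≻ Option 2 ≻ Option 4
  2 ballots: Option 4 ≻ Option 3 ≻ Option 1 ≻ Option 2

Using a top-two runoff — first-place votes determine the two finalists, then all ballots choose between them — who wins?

Option 4

Round 1 first-place votes: Option 1 5, Option 2 0, Option 3 10, Option 4 8. Option 3 and Option 4 advance.
Runoff: Option 3 is ranked above Option 4 on 10 ballots, Option 4 above Option 3 on 13.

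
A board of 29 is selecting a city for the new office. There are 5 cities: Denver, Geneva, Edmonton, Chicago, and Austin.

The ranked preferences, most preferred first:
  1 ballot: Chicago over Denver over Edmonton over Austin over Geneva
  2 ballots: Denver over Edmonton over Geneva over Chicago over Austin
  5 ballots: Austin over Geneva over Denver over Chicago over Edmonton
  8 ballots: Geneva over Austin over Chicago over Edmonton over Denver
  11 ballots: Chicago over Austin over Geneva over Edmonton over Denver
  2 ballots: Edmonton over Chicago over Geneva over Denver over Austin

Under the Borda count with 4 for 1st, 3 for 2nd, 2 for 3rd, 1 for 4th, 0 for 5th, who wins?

Austin

Denver: 1×3 + 2×4 + 5×2 + 8×0 + 11×0 + 2×1 = 23
Geneva: 1×0 + 2×2 + 5×3 + 8×4 + 11×2 + 2×2 = 77
Edmonton: 1×2 + 2×3 + 5×0 + 8×1 + 11×1 + 2×4 = 35
Chicago: 1×4 + 2×1 + 5×1 + 8×2 + 11×4 + 2×3 = 77
Austin: 1×1 + 2×0 + 5×4 + 8×3 + 11×3 + 2×0 = 78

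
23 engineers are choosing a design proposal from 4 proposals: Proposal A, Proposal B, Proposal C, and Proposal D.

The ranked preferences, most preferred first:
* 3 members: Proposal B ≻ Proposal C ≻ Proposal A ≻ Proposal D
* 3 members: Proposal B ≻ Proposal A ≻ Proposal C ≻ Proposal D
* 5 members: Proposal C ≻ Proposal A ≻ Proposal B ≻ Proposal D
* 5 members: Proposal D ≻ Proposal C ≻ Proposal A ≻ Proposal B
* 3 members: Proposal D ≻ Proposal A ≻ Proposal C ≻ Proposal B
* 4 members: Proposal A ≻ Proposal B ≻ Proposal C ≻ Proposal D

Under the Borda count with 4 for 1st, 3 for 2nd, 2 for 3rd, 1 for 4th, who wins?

Proposal A: 3×2 + 3×3 + 5×3 + 5×2 + 3×3 + 4×4 = 65
Proposal B: 3×4 + 3×4 + 5×2 + 5×1 + 3×1 + 4×3 = 54
Proposal C: 3×3 + 3×2 + 5×4 + 5×3 + 3×2 + 4×2 = 64
Proposal D: 3×1 + 3×1 + 5×1 + 5×4 + 3×4 + 4×1 = 47

Proposal A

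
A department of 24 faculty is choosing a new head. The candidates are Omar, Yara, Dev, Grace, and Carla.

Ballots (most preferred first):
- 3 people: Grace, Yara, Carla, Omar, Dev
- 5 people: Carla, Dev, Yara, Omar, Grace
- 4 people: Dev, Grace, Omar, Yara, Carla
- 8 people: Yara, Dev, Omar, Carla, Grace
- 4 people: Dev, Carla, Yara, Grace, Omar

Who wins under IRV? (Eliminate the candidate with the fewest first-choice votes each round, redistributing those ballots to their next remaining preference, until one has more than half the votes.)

Round 1: Omar 0, Yara 8, Dev 8, Grace 3, Carla 5. Omar eliminated.
Round 2: Yara 8, Dev 8, Grace 3, Carla 5. Grace eliminated.
Round 3: Yara 11, Dev 8, Carla 5. Carla eliminated.
Round 4: Yara 11, Dev 13. Dev has a majority (≥13).

Dev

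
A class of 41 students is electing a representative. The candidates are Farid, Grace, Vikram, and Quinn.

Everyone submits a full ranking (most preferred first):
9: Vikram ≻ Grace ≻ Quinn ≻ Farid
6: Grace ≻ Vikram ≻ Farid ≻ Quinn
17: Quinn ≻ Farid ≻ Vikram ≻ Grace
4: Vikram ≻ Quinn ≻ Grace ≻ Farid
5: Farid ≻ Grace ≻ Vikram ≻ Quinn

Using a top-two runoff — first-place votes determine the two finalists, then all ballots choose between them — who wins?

Vikram

Round 1 first-place votes: Farid 5, Grace 6, Vikram 13, Quinn 17. Quinn and Vikram advance.
Runoff: Quinn is ranked above Vikram on 17 ballots, Vikram above Quinn on 24.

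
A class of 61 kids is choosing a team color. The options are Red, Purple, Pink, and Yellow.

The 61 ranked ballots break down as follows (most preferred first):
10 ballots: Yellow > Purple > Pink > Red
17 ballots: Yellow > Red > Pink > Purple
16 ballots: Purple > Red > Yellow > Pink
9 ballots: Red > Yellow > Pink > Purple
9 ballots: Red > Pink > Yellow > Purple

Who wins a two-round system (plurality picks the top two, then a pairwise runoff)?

Round 1 first-place votes: Red 18, Purple 16, Pink 0, Yellow 27. Yellow and Red advance.
Runoff: Yellow is ranked above Red on 27 ballots, Red above Yellow on 34.

Red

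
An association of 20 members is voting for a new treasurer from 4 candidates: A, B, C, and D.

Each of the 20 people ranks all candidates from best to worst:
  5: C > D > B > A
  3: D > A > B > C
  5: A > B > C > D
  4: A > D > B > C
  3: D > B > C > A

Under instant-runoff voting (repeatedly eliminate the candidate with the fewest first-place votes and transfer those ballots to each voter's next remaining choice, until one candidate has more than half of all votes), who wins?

Round 1: A 9, B 0, C 5, D 6. B eliminated.
Round 2: A 9, C 5, D 6. C eliminated.
Round 3: A 9, D 11. D has a majority (≥11).

D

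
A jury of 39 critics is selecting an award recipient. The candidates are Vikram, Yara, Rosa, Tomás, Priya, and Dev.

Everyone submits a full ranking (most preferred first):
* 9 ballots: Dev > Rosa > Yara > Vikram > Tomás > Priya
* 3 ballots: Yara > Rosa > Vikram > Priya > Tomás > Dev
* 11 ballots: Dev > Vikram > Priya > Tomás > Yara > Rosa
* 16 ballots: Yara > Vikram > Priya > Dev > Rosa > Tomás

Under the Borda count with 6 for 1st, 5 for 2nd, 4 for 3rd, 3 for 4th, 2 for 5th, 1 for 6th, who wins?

Vikram: 9×3 + 3×4 + 11×5 + 16×5 = 174
Yara: 9×4 + 3×6 + 11×2 + 16×6 = 172
Rosa: 9×5 + 3×5 + 11×1 + 16×2 = 103
Tomás: 9×2 + 3×2 + 11×3 + 16×1 = 73
Priya: 9×1 + 3×3 + 11×4 + 16×4 = 126
Dev: 9×6 + 3×1 + 11×6 + 16×3 = 171

Vikram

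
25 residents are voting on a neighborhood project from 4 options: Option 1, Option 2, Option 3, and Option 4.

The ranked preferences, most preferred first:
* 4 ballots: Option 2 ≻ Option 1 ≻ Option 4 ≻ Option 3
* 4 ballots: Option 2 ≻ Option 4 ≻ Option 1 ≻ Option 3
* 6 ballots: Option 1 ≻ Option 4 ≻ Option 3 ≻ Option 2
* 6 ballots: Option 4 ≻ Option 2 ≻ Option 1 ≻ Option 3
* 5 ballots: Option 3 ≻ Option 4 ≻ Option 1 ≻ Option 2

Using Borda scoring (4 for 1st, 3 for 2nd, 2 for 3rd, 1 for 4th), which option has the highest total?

Option 1: 4×3 + 4×2 + 6×4 + 6×2 + 5×2 = 66
Option 2: 4×4 + 4×4 + 6×1 + 6×3 + 5×1 = 61
Option 3: 4×1 + 4×1 + 6×2 + 6×1 + 5×4 = 46
Option 4: 4×2 + 4×3 + 6×3 + 6×4 + 5×3 = 77

Option 4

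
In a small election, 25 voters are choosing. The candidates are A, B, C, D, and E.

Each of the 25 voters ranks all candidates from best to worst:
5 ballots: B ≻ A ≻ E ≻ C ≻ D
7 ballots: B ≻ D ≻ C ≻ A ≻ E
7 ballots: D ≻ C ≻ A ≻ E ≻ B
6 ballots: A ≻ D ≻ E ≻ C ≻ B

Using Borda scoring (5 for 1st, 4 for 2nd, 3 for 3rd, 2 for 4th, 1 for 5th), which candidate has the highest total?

D

A: 5×4 + 7×2 + 7×3 + 6×5 = 85
B: 5×5 + 7×5 + 7×1 + 6×1 = 73
C: 5×2 + 7×3 + 7×4 + 6×2 = 71
D: 5×1 + 7×4 + 7×5 + 6×4 = 92
E: 5×3 + 7×1 + 7×2 + 6×3 = 54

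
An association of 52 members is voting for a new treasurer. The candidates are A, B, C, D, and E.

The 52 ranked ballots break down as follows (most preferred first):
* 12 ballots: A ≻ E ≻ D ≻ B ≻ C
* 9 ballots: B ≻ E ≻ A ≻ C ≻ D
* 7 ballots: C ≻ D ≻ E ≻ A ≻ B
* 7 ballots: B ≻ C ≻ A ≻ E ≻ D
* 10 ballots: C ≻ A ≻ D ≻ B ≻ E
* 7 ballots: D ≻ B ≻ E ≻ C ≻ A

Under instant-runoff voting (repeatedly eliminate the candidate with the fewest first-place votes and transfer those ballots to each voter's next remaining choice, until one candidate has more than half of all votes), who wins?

Round 1: A 12, B 16, C 17, D 7, E 0. E eliminated.
Round 2: A 12, B 16, C 17, D 7. D eliminated.
Round 3: A 12, B 23, C 17. A eliminated.
Round 4: B 35, C 17. B has a majority (≥27).

B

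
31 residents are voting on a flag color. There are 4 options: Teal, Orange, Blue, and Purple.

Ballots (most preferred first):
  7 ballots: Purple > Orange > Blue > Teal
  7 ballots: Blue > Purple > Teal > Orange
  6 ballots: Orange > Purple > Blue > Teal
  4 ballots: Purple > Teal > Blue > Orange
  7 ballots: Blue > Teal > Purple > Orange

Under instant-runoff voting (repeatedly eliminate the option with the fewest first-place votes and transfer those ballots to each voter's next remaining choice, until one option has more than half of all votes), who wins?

Round 1: Teal 0, Orange 6, Blue 14, Purple 11. Teal eliminated.
Round 2: Orange 6, Blue 14, Purple 11. Orange eliminated.
Round 3: Blue 14, Purple 17. Purple has a majority (≥16).

Purple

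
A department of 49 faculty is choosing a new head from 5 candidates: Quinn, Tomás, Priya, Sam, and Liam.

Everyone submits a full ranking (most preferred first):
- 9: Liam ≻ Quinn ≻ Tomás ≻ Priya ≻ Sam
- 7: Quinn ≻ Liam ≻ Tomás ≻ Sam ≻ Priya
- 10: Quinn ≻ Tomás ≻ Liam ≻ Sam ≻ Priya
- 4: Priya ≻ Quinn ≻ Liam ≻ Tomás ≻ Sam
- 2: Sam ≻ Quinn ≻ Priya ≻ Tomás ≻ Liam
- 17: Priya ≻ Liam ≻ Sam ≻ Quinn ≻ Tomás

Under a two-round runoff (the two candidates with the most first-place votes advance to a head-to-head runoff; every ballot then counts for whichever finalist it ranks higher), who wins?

Round 1 first-place votes: Quinn 17, Tomás 0, Priya 21, Sam 2, Liam 9. Priya and Quinn advance.
Runoff: Priya is ranked above Quinn on 21 ballots, Quinn above Priya on 28.

Quinn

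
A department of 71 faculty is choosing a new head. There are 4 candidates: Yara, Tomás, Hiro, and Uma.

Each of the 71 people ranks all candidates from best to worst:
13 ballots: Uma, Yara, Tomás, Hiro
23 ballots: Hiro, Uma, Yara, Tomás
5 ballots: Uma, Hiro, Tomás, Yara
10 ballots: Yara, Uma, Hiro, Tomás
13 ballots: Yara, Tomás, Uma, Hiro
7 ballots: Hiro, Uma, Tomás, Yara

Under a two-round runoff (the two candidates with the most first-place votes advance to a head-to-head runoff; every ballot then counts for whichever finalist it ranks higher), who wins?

Yara

Round 1 first-place votes: Yara 23, Tomás 0, Hiro 30, Uma 18. Hiro and Yara advance.
Runoff: Hiro is ranked above Yara on 35 ballots, Yara above Hiro on 36.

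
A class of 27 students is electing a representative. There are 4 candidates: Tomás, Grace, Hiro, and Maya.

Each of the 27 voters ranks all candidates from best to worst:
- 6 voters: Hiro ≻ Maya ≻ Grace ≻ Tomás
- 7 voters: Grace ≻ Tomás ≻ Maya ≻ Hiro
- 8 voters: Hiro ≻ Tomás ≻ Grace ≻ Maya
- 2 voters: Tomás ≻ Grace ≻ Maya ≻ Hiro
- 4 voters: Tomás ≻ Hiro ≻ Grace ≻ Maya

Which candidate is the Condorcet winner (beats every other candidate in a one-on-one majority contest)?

Hiro

Hiro vs Tomás: 14–13
Hiro vs Grace: 18–9
Hiro vs Maya: 18–9
Hiro beats every other candidate.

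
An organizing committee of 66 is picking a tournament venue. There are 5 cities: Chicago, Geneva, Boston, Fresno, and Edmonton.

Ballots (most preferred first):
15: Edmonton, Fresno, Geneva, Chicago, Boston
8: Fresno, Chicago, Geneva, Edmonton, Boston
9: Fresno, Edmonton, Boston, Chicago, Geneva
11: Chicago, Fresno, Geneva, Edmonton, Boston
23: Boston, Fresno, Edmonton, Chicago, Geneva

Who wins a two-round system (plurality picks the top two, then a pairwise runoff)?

Round 1 first-place votes: Chicago 11, Geneva 0, Boston 23, Fresno 17, Edmonton 15. Boston and Fresno advance.
Runoff: Boston is ranked above Fresno on 23 ballots, Fresno above Boston on 43.

Fresno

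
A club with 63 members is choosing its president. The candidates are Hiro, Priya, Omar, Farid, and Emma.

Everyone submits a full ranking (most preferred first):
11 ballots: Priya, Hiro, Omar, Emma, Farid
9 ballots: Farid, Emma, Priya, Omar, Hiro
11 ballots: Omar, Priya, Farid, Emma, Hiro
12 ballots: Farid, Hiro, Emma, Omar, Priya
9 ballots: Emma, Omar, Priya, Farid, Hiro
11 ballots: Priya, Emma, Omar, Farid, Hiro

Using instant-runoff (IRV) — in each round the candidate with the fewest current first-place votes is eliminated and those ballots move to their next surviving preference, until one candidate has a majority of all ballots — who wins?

Round 1: Hiro 0, Priya 22, Omar 11, Farid 21, Emma 9. Hiro eliminated.
Round 2: Priya 22, Omar 11, Farid 21, Emma 9. Emma eliminated.
Round 3: Priya 22, Omar 20, Farid 21. Omar eliminated.
Round 4: Priya 42, Farid 21. Priya has a majority (≥32).

Priya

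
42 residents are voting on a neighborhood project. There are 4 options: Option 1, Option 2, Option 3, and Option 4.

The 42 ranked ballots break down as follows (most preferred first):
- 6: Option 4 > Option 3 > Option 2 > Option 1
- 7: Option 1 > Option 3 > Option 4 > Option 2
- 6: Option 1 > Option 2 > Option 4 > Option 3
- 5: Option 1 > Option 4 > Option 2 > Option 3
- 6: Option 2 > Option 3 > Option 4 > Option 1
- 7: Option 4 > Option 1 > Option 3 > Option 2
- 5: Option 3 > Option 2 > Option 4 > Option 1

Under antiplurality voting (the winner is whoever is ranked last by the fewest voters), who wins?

Option 4

Last-place votes: Option 1 17, Option 2 14, Option 3 11, Option 4 0.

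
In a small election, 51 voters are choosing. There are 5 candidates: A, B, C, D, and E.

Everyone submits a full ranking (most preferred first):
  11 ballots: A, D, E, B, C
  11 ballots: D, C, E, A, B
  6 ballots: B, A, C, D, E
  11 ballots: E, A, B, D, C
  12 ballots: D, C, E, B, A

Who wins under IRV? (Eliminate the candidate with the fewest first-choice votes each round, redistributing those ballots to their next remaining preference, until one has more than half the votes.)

A

Round 1: A 11, B 6, C 0, D 23, E 11. C eliminated.
Round 2: A 11, B 6, D 23, E 11. B eliminated.
Round 3: A 17, D 23, E 11. E eliminated.
Round 4: A 28, D 23. A has a majority (≥26).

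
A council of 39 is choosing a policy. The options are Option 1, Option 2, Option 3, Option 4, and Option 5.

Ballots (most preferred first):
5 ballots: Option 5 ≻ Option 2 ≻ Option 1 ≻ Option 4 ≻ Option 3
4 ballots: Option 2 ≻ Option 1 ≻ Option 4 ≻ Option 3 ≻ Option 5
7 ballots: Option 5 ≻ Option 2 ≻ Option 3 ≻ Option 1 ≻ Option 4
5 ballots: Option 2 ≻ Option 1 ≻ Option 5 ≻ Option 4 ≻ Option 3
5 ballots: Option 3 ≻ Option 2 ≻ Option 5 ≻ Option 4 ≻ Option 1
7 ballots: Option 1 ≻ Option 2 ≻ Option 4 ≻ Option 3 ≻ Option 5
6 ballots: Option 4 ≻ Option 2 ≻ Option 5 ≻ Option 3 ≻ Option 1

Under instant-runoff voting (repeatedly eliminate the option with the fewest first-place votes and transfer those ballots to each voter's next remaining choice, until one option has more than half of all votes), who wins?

Option 2

Round 1: Option 1 7, Option 2 9, Option 3 5, Option 4 6, Option 5 12. Option 3 eliminated.
Round 2: Option 1 7, Option 2 14, Option 4 6, Option 5 12. Option 4 eliminated.
Round 3: Option 1 7, Option 2 20, Option 5 12. Option 2 has a majority (≥20).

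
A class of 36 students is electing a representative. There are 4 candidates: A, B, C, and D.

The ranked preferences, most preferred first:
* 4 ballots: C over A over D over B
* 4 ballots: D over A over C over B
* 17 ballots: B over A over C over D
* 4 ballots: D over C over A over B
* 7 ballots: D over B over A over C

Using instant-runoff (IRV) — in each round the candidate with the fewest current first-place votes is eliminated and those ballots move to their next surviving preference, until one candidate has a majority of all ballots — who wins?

Round 1: A 0, B 17, C 4, D 15. A eliminated.
Round 2: B 17, C 4, D 15. C eliminated.
Round 3: B 17, D 19. D has a majority (≥19).

D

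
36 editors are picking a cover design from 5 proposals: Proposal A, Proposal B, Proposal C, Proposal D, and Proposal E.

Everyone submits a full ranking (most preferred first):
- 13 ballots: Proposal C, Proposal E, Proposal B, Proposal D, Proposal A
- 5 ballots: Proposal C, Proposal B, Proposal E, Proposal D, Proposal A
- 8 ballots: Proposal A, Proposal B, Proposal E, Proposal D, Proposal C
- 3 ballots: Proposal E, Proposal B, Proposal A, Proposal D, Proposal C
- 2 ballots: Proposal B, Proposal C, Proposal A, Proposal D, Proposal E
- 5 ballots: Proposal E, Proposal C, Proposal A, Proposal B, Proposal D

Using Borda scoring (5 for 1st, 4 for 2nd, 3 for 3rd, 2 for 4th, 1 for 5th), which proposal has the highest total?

Proposal E

Proposal A: 13×1 + 5×1 + 8×5 + 3×3 + 2×3 + 5×3 = 88
Proposal B: 13×3 + 5×4 + 8×4 + 3×4 + 2×5 + 5×2 = 123
Proposal C: 13×5 + 5×5 + 8×1 + 3×1 + 2×4 + 5×4 = 129
Proposal D: 13×2 + 5×2 + 8×2 + 3×2 + 2×2 + 5×1 = 67
Proposal E: 13×4 + 5×3 + 8×3 + 3×5 + 2×1 + 5×5 = 133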